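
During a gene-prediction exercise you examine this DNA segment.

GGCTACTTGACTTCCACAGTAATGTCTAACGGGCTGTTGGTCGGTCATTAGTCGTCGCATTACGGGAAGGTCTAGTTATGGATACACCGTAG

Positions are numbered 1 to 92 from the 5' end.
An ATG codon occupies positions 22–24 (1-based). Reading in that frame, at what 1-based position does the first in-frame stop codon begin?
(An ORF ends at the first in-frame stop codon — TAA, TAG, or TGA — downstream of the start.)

49

Codons from position 22: ATG (22–24), TCT (25–27), AAC (28–30), GGG (31–33), CTG (34–36), TTG (37–39), GTC (40–42), GGT (43–45), CAT (46–48), TAG (49–51).
TAG is a stop codon; it begins at position 49.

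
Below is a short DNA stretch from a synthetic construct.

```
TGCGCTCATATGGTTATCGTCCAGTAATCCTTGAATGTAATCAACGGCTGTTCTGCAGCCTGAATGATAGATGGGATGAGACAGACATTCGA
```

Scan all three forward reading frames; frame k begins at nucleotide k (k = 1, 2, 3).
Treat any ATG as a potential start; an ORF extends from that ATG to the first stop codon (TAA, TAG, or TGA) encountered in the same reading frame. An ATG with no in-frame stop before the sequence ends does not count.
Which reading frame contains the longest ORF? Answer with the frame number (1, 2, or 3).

Frame 1: TGC GCT CAT ATG GTT ATC GTC CAG TAA TCC TTG AAT GTA ATC AAC GGC TGT TCT GCA GCC TGA ATG ATA GAT GGG ATG AGA CAG ACA TTC — ATG at 10, stop TAA at 25 → 18 nt.
Frame 2: GCG CTC ATA TGG TTA TCG TCC AGT AAT CCT TGA ATG TAA TCA ACG GCT GTT CTG CAG CCT GAA TGA TAG ATG GGA TGA GAC AGA CAT TCG — ATG at 35, stop TAA at 38 → 6 nt; ATG at 71, stop TGA at 77 → 9 nt.
Frame 3: CGC TCA TAT GGT TAT CGT CCA GTA ATC CTT GAA TGT AAT CAA CGG CTG TTC TGC AGC CTG AAT GAT AGA TGG GAT GAG ACA GAC ATT CGA — no ATG→stop ORF.
Longest ORF is 18 nt in frame 1 (positions 10–27).

1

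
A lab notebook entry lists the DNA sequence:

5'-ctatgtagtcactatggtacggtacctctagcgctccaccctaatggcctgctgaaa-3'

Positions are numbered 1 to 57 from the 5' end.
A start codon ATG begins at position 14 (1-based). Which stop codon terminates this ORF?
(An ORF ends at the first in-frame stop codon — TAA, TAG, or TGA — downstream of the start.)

TAG

Codons from position 14: ATG (14–16), GTA (17–19), CGG (20–22), TAC (23–25), CTC (26–28), TAG (29–31).
The first in-frame stop codon is TAG.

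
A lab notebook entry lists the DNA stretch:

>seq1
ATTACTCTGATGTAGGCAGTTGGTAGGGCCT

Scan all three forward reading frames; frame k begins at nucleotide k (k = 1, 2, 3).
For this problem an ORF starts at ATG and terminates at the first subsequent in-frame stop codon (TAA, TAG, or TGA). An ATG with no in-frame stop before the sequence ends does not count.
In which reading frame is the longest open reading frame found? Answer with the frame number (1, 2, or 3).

1

Frame 1: ATT ACT CTG ATG TAG GCA GTT GGT AGG GCC — ATG at 10, stop TAG at 13 → 6 nt.
Frame 2: TTA CTC TGA TGT AGG CAG TTG GTA GGG CCT — no ATG→stop ORF.
Frame 3: TAC TCT GAT GTA GGC AGT TGG TAG GGC — no ATG→stop ORF.
Longest ORF is 6 nt in frame 1 (positions 10–15).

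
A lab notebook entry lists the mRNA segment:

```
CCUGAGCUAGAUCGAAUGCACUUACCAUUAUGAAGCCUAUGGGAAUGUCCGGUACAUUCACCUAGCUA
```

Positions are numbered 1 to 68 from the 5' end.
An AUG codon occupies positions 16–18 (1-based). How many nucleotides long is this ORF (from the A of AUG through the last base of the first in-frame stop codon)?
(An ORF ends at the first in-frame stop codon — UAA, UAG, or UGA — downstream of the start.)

Codons from position 16: AUG (16–18), CAC (19–21), UUA (22–24), CCA (25–27), UUA (28–30), UGA (31–33).
UGA is the first in-frame stop; ORF spans 16–33, 18 nucleotides.

18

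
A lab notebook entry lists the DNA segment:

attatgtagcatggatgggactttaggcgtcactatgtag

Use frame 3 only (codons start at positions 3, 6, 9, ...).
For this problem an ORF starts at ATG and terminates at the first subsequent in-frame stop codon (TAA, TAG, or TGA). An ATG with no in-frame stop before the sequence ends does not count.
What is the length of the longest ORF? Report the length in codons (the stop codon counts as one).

Frame 3: TAT GTA GCA TGG ATG GGA CTT TAG GCG TCA CTA TGT — ATG at 15, stop TAG at 24 → 12 nt.
Longest: frame 3, positions 15–26, 12 nt = 4 codons = 3 aa. → 4 codons.

4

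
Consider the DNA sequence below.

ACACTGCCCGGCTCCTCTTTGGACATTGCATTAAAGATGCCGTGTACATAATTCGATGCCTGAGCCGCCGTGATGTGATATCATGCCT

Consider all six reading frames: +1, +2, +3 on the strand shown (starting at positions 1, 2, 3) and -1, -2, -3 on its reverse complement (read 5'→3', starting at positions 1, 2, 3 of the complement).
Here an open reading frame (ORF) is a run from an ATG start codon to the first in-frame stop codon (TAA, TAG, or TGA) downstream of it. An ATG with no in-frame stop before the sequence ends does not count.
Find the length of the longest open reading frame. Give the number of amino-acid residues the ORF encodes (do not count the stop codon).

17

Reverse complement (5'→3'): AGGCATGATATCACATCACGGCGGCTCAGGCATCGAATTATGTACACGGCATCTTTAATGCAATGTCCAAAGAGGAGCCGGGCAGTGT
Frame +1: ACA CTG CCC GGC TCC TCT TTG GAC ATT GCA TTA AAG ATG CCG TGT ACA TAA TTC GAT GCC TGA GCC GCC GTG ATG TGA TAT CAT GCC — ATG at 37, stop TAA at 49 → 15 nt; ATG at 73, stop TGA at 76 → 6 nt.
Frame +2: CAC TGC CCG GCT CCT CTT TGG ACA TTG CAT TAA AGA TGC CGT GTA CAT AAT TCG ATG CCT GAG CCG CCG TGA TGT GAT ATC ATG CCT — ATG at 56, stop TGA at 71 → 18 nt.
Frame +3: ACT GCC CGG CTC CTC TTT GGA CAT TGC ATT AAA GAT GCC GTG TAC ATA ATT CGA TGC CTG AGC CGC CGT GAT GTG ATA TCA TGC — no ATG→stop ORF.
Frame -1: AGG CAT GAT ATC ACA TCA CGG CGG CTC AGG CAT CGA ATT ATG TAC ACG GCA TCT TTA ATG CAA TGT CCA AAG AGG AGC CGG GCA GTG — no ATG→stop ORF.
Frame -2: GGC ATG ATA TCA CAT CAC GGC GGC TCA GGC ATC GAA TTA TGT ACA CGG CAT CTT TAA TGC AAT GTC CAA AGA GGA GCC GGG CAG TGT — ATG at 5, stop TAA at 56 → 54 nt.
Frame -3: GCA TGA TAT CAC ATC ACG GCG GCT CAG GCA TCG AAT TAT GTA CAC GGC ATC TTT AAT GCA ATG TCC AAA GAG GAG CCG GGC AGT — no ATG→stop ORF.
Longest: frame -2, positions 5–58, 54 nt = 18 codons = 17 aa. → 17 amino acids.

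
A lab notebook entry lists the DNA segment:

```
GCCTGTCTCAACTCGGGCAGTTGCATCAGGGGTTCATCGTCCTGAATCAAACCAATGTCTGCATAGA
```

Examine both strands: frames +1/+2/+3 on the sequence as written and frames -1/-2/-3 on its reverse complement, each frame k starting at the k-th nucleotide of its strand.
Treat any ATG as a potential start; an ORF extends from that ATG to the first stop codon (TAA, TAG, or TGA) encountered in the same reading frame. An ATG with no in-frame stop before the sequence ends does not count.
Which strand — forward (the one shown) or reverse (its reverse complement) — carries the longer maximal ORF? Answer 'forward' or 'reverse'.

reverse

Reverse complement (5'→3'): TCTATGCAGACATTGGTTTGATTCAGGACGATGAACCCCTGATGCAACTGCCCGAGTTGAGACAGGC
Frame +1: GCC TGT CTC AAC TCG GGC AGT TGC ATC AGG GGT TCA TCG TCC TGA ATC AAA CCA ATG TCT GCA TAG — ATG at 55, stop TAG at 64 → 12 nt.
Frame +2: CCT GTC TCA ACT CGG GCA GTT GCA TCA GGG GTT CAT CGT CCT GAA TCA AAC CAA TGT CTG CAT AGA — no ATG→stop ORF.
Frame +3: CTG TCT CAA CTC GGG CAG TTG CAT CAG GGG TTC ATC GTC CTG AAT CAA ACC AAT GTC TGC ATA — no ATG→stop ORF.
Frame -1: TCT ATG CAG ACA TTG GTT TGA TTC AGG ACG ATG AAC CCC TGA TGC AAC TGC CCG AGT TGA GAC AGG — ATG at 4, stop TGA at 19 → 18 nt; ATG at 31, stop TGA at 40 → 12 nt.
Frame -2: CTA TGC AGA CAT TGG TTT GAT TCA GGA CGA TGA ACC CCT GAT GCA ACT GCC CGA GTT GAG ACA GGC — no ATG→stop ORF.
Frame -3: TAT GCA GAC ATT GGT TTG ATT CAG GAC GAT GAA CCC CTG ATG CAA CTG CCC GAG TTG AGA CAG — no ATG→stop ORF.
Forward-strand max 12 nt; reverse-strand max 18 nt. The reverse strand has the longer ORF.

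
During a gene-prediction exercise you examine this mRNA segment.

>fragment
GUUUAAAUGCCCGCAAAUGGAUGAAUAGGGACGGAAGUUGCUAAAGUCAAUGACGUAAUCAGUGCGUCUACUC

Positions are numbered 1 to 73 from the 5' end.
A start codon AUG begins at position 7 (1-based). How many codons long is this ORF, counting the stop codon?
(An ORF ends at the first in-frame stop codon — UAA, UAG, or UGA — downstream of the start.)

Codons from position 7: AUG (7–9), CCC (10–12), GCA (13–15), AAU (16–18), GGA (19–21), UGA (22–24).
UGA is the first in-frame stop; that's 6 codons including the stop.

6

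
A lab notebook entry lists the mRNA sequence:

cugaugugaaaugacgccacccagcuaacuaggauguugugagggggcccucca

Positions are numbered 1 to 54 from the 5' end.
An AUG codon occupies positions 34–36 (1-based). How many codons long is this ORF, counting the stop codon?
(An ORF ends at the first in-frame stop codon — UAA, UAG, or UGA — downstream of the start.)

3

Codons from position 34: AUG (34–36), UUG (37–39), UGA (40–42).
UGA is the first in-frame stop; that's 3 codons including the stop.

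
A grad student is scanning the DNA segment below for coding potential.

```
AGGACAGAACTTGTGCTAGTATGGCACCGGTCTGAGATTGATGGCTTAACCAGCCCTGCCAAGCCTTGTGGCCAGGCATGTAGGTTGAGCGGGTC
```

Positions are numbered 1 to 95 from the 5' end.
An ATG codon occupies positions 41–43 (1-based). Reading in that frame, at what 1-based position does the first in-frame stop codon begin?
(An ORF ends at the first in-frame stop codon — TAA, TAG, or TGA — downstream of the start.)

47

Codons from position 41: ATG (41–43), GCT (44–46), TAA (47–49).
TAA is a stop codon; it begins at position 47.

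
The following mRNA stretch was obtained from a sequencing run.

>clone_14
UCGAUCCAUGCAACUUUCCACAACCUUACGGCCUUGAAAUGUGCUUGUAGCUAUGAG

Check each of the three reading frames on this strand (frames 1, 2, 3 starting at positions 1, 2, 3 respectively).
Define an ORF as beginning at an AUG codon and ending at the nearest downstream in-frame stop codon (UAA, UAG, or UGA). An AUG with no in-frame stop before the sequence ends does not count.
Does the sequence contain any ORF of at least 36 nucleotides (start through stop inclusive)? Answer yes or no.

Frame 1: UCG AUC CAU GCA ACU UUC CAC AAC CUU ACG GCC UUG AAA UGU GCU UGU AGC UAU GAG — no AUG→stop ORF.
Frame 2: CGA UCC AUG CAA CUU UCC ACA ACC UUA CGG CCU UGA AAU GUG CUU GUA GCU AUG — AUG at 8, stop UGA at 35 → 30 nt.
Frame 3: GAU CCA UGC AAC UUU CCA CAA CCU UAC GGC CUU GAA AUG UGC UUG UAG CUA UGA — AUG at 39, stop UAG at 48 → 12 nt.
Largest ORF found is 30 nucleotides < 36, so no.

no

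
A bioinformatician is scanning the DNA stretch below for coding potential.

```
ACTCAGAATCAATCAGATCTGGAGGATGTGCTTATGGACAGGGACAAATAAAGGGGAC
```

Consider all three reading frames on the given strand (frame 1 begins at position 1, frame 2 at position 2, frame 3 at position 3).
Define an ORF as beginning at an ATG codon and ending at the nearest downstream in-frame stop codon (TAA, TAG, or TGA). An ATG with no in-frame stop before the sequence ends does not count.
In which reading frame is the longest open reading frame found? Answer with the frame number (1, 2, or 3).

Frame 1: ACT CAG AAT CAA TCA GAT CTG GAG GAT GTG CTT ATG GAC AGG GAC AAA TAA AGG GGA — ATG at 34, stop TAA at 49 → 18 nt.
Frame 2: CTC AGA ATC AAT CAG ATC TGG AGG ATG TGC TTA TGG ACA GGG ACA AAT AAA GGG GAC — no ATG→stop ORF.
Frame 3: TCA GAA TCA ATC AGA TCT GGA GGA TGT GCT TAT GGA CAG GGA CAA ATA AAG GGG — no ATG→stop ORF.
Longest ORF is 18 nt in frame 1 (positions 34–51).

1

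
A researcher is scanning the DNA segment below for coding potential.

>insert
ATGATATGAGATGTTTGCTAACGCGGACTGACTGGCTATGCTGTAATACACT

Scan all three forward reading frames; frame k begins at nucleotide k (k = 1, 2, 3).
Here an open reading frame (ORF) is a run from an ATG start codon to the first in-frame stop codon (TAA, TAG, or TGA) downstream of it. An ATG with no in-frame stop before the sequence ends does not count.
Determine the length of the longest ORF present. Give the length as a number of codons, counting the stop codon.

7

Frame 1: ATG ATA TGA GAT GTT TGC TAA CGC GGA CTG ACT GGC TAT GCT GTA ATA CAC — ATG at 1, stop TGA at 7 → 9 nt.
Frame 2: TGA TAT GAG ATG TTT GCT AAC GCG GAC TGA CTG GCT ATG CTG TAA TAC ACT — ATG at 11, stop TGA at 29 → 21 nt; ATG at 38, stop TAA at 44 → 9 nt.
Frame 3: GAT ATG AGA TGT TTG CTA ACG CGG ACT GAC TGG CTA TGC TGT AAT ACA — no ATG→stop ORF.
Longest: frame 2, positions 11–31, 21 nt = 7 codons = 6 aa. → 7 codons.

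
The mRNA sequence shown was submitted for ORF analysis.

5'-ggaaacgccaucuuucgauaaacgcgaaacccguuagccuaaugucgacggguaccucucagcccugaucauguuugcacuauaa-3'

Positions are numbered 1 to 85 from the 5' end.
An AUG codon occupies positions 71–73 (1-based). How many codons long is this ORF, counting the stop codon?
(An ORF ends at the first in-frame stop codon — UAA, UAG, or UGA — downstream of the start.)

5

Codons from position 71: AUG (71–73), UUU (74–76), GCA (77–79), CUA (80–82), UAA (83–85).
UAA is the first in-frame stop; that's 5 codons including the stop.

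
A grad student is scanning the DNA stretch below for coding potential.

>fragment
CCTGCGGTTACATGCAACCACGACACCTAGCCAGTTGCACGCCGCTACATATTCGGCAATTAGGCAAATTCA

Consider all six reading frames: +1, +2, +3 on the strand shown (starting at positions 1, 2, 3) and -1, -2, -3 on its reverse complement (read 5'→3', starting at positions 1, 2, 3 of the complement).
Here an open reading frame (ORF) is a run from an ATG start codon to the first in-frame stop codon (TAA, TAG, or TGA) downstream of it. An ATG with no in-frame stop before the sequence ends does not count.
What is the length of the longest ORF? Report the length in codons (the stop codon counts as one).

2

Reverse complement (5'→3'): TGAATTTGCCTAATTGCCGAATATGTAGCGGCGTGCAACTGGCTAGGTGTCGTGGTTGCATGTAACCGCAGG
Frame +1: CCT GCG GTT ACA TGC AAC CAC GAC ACC TAG CCA GTT GCA CGC CGC TAC ATA TTC GGC AAT TAG GCA AAT TCA — no ATG→stop ORF.
Frame +2: CTG CGG TTA CAT GCA ACC ACG ACA CCT AGC CAG TTG CAC GCC GCT ACA TAT TCG GCA ATT AGG CAA ATT — no ATG→stop ORF.
Frame +3: TGC GGT TAC ATG CAA CCA CGA CAC CTA GCC AGT TGC ACG CCG CTA CAT ATT CGG CAA TTA GGC AAA TTC — no ATG→stop ORF.
Frame -1: TGA ATT TGC CTA ATT GCC GAA TAT GTA GCG GCG TGC AAC TGG CTA GGT GTC GTG GTT GCA TGT AAC CGC AGG — no ATG→stop ORF.
Frame -2: GAA TTT GCC TAA TTG CCG AAT ATG TAG CGG CGT GCA ACT GGC TAG GTG TCG TGG TTG CAT GTA ACC GCA — ATG at 23, stop TAG at 26 → 6 nt.
Frame -3: AAT TTG CCT AAT TGC CGA ATA TGT AGC GGC GTG CAA CTG GCT AGG TGT CGT GGT TGC ATG TAA CCG CAG — ATG at 60, stop TAA at 63 → 6 nt.
Longest: frame -2, positions 23–28, 6 nt = 2 codons = 1 aa. → 2 codons.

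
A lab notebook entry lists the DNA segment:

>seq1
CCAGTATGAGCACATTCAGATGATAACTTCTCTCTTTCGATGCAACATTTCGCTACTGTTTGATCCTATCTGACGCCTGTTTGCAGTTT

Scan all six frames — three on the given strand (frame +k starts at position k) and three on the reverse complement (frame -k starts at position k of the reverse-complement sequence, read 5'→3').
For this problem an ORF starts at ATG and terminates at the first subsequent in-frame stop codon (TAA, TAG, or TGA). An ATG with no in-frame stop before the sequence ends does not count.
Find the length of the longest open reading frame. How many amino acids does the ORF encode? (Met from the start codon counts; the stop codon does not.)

Reverse complement (5'→3'): AAACTGCAAACAGGCGTCAGATAGGATCAAACAGTAGCGAAATGTTGCATCGAAAGAGAGAAGTTATCATCTGAATGTGCTCATACTGG
Frame +1: CCA GTA TGA GCA CAT TCA GAT GAT AAC TTC TCT CTT TCG ATG CAA CAT TTC GCT ACT GTT TGA TCC TAT CTG ACG CCT GTT TGC AGT — ATG at 40, stop TGA at 61 → 24 nt.
Frame +2: CAG TAT GAG CAC ATT CAG ATG ATA ACT TCT CTC TTT CGA TGC AAC ATT TCG CTA CTG TTT GAT CCT ATC TGA CGC CTG TTT GCA GTT — ATG at 20, stop TGA at 71 → 54 nt.
Frame +3: AGT ATG AGC ACA TTC AGA TGA TAA CTT CTC TCT TTC GAT GCA ACA TTT CGC TAC TGT TTG ATC CTA TCT GAC GCC TGT TTG CAG TTT — ATG at 6, stop TGA at 21 → 18 nt.
Frame -1: AAA CTG CAA ACA GGC GTC AGA TAG GAT CAA ACA GTA GCG AAA TGT TGC ATC GAA AGA GAG AAG TTA TCA TCT GAA TGT GCT CAT ACT — no ATG→stop ORF.
Frame -2: AAC TGC AAA CAG GCG TCA GAT AGG ATC AAA CAG TAG CGA AAT GTT GCA TCG AAA GAG AGA AGT TAT CAT CTG AAT GTG CTC ATA CTG — no ATG→stop ORF.
Frame -3: ACT GCA AAC AGG CGT CAG ATA GGA TCA AAC AGT AGC GAA ATG TTG CAT CGA AAG AGA GAA GTT ATC ATC TGA ATG TGC TCA TAC TGG — ATG at 42, stop TGA at 72 → 33 nt.
Longest: frame +2, positions 20–73, 54 nt = 18 codons = 17 aa. → 17 amino acids.

17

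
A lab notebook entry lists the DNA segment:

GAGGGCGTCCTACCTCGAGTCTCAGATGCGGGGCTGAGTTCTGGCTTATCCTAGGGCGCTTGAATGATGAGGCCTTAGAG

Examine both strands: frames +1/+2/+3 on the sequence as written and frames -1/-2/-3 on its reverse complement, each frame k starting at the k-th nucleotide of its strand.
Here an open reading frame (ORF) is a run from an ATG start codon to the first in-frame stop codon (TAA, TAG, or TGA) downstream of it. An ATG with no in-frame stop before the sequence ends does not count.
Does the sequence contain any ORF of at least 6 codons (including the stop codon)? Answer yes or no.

Reverse complement (5'→3'): CTCTAAGGCCTCATCATTCAAGCGCCCTAGGATAAGCCAGAACTCAGCCCCGCATCTGAGACTCGAGGTAGGACGCCCTC
Frame +1: GAG GGC GTC CTA CCT CGA GTC TCA GAT GCG GGG CTG AGT TCT GGC TTA TCC TAG GGC GCT TGA ATG ATG AGG CCT TAG — ATG at 64, stop TAG at 76 → 15 nt; ATG at 67, stop TAG at 76 → 12 nt.
Frame +2: AGG GCG TCC TAC CTC GAG TCT CAG ATG CGG GGC TGA GTT CTG GCT TAT CCT AGG GCG CTT GAA TGA TGA GGC CTT AGA — ATG at 26, stop TGA at 35 → 12 nt.
Frame +3: GGG CGT CCT ACC TCG AGT CTC AGA TGC GGG GCT GAG TTC TGG CTT ATC CTA GGG CGC TTG AAT GAT GAG GCC TTA GAG — no ATG→stop ORF.
Frame -1: CTC TAA GGC CTC ATC ATT CAA GCG CCC TAG GAT AAG CCA GAA CTC AGC CCC GCA TCT GAG ACT CGA GGT AGG ACG CCC — no ATG→stop ORF.
Frame -2: TCT AAG GCC TCA TCA TTC AAG CGC CCT AGG ATA AGC CAG AAC TCA GCC CCG CAT CTG AGA CTC GAG GTA GGA CGC CCT — no ATG→stop ORF.
Frame -3: CTA AGG CCT CAT CAT TCA AGC GCC CTA GGA TAA GCC AGA ACT CAG CCC CGC ATC TGA GAC TCG AGG TAG GAC GCC CTC — no ATG→stop ORF.
Largest ORF found is 5 codons < 6, so no.

no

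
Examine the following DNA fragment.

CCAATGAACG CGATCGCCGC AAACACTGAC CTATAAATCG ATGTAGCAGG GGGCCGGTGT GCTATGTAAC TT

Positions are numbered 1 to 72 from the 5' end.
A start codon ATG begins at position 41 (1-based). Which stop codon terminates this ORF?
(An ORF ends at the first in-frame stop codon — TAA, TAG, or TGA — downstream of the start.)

Codons from position 41: ATG (41–43), TAG (44–46).
The first in-frame stop codon is TAG.

TAG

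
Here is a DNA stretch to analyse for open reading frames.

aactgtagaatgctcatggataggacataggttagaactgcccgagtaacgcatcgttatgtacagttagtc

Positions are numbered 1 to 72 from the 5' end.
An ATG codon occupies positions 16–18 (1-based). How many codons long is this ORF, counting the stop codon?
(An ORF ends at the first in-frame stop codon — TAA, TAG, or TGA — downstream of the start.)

Codons from position 16: ATG (16–18), GAT (19–21), AGG (22–24), ACA (25–27), TAG (28–30).
TAG is the first in-frame stop; that's 5 codons including the stop.

5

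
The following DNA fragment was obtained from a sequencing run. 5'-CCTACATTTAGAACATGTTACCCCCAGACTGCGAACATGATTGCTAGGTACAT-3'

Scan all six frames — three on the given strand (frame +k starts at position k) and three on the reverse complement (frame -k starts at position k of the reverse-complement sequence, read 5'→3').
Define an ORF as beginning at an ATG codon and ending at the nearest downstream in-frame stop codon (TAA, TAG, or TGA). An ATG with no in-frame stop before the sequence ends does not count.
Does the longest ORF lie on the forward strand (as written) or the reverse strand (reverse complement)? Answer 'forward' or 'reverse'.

reverse

Reverse complement (5'→3'): ATGTACCTAGCAATCATGTTCGCAGTCTGGGGGTAACATGTTCTAAATGTAGG
Frame +1: CCT ACA TTT AGA ACA TGT TAC CCC CAG ACT GCG AAC ATG ATT GCT AGG TAC — no ATG→stop ORF.
Frame +2: CTA CAT TTA GAA CAT GTT ACC CCC AGA CTG CGA ACA TGA TTG CTA GGT ACA — no ATG→stop ORF.
Frame +3: TAC ATT TAG AAC ATG TTA CCC CCA GAC TGC GAA CAT GAT TGC TAG GTA CAT — ATG at 15, stop TAG at 45 → 33 nt.
Frame -1: ATG TAC CTA GCA ATC ATG TTC GCA GTC TGG GGG TAA CAT GTT CTA AAT GTA — ATG at 1, stop TAA at 34 → 36 nt; ATG at 16, stop TAA at 34 → 21 nt.
Frame -2: TGT ACC TAG CAA TCA TGT TCG CAG TCT GGG GGT AAC ATG TTC TAA ATG TAG — ATG at 38, stop TAA at 44 → 9 nt; ATG at 47, stop TAG at 50 → 6 nt.
Frame -3: GTA CCT AGC AAT CAT GTT CGC AGT CTG GGG GTA ACA TGT TCT AAA TGT AGG — no ATG→stop ORF.
Forward-strand max 33 nt; reverse-strand max 36 nt. The reverse strand has the longer ORF.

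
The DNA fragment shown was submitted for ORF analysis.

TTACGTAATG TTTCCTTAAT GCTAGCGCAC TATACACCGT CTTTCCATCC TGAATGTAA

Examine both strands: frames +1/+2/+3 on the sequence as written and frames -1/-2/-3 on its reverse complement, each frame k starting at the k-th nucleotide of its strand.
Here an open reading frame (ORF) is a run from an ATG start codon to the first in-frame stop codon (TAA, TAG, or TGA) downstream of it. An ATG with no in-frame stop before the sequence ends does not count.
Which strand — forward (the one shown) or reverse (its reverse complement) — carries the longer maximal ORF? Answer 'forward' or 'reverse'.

reverse

Reverse complement (5'→3'): TTACATTCAGGATGGAAAGACGGTGTATAGTGCGCTAGCATTAAGGAAACATTACGTAA
Frame +1: TTA CGT AAT GTT TCC TTA ATG CTA GCG CAC TAT ACA CCG TCT TTC CAT CCT GAA TGT — no ATG→stop ORF.
Frame +2: TAC GTA ATG TTT CCT TAA TGC TAG CGC ACT ATA CAC CGT CTT TCC ATC CTG AAT GTA — ATG at 8, stop TAA at 17 → 12 nt.
Frame +3: ACG TAA TGT TTC CTT AAT GCT AGC GCA CTA TAC ACC GTC TTT CCA TCC TGA ATG TAA — ATG at 54, stop TAA at 57 → 6 nt.
Frame -1: TTA CAT TCA GGA TGG AAA GAC GGT GTA TAG TGC GCT AGC ATT AAG GAA ACA TTA CGT — no ATG→stop ORF.
Frame -2: TAC ATT CAG GAT GGA AAG ACG GTG TAT AGT GCG CTA GCA TTA AGG AAA CAT TAC GTA — no ATG→stop ORF.
Frame -3: ACA TTC AGG ATG GAA AGA CGG TGT ATA GTG CGC TAG CAT TAA GGA AAC ATT ACG TAA — ATG at 12, stop TAG at 36 → 27 nt.
Forward-strand max 12 nt; reverse-strand max 27 nt. The reverse strand has the longer ORF.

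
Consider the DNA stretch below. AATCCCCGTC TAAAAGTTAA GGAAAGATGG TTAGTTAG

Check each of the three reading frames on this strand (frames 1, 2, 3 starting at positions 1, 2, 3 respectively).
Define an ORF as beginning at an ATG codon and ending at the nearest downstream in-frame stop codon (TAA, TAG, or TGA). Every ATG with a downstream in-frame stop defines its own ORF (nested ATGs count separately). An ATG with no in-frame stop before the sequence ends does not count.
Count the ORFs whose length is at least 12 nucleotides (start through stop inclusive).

1

Frame 1: AAT CCC CGT CTA AAA GTT AAG GAA AGA TGG TTA GTT — no ATG→stop ORF.
Frame 2: ATC CCC GTC TAA AAG TTA AGG AAA GAT GGT TAG TTA — no ATG→stop ORF.
Frame 3: TCC CCG TCT AAA AGT TAA GGA AAG ATG GTT AGT TAG — ATG at 27, stop TAG at 36 → 12 nt.
ORFs ≥ 12 nucleotides: frame 3 27–38 (12 nucleotides). Count = 1.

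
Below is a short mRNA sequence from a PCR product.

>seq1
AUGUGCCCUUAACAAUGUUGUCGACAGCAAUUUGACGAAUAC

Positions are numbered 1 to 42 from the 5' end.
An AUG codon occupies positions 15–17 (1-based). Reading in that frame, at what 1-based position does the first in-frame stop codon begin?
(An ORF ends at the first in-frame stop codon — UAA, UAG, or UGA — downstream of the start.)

33

Codons from position 15: AUG (15–17), UUG (18–20), UCG (21–23), ACA (24–26), GCA (27–29), AUU (30–32), UGA (33–35).
UGA is a stop codon; it begins at position 33.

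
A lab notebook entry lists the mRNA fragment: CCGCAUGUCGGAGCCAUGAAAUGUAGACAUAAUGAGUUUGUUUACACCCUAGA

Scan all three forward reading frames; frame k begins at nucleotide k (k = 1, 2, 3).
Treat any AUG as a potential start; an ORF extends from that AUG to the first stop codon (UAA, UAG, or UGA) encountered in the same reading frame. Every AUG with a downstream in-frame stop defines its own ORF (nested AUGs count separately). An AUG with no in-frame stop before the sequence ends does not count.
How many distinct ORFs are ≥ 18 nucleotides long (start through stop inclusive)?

1

Frame 1: CCG CAU GUC GGA GCC AUG AAA UGU AGA CAU AAU GAG UUU GUU UAC ACC CUA — no AUG→stop ORF.
Frame 2: CGC AUG UCG GAG CCA UGA AAU GUA GAC AUA AUG AGU UUG UUU ACA CCC UAG — AUG at 5, stop UGA at 17 → 15 nt; AUG at 32, stop UAG at 50 → 21 nt.
Frame 3: GCA UGU CGG AGC CAU GAA AUG UAG ACA UAA UGA GUU UGU UUA CAC CCU AGA — AUG at 21, stop UAG at 24 → 6 nt.
ORFs ≥ 18 nucleotides: frame 2 32–52 (21 nucleotides). Count = 1.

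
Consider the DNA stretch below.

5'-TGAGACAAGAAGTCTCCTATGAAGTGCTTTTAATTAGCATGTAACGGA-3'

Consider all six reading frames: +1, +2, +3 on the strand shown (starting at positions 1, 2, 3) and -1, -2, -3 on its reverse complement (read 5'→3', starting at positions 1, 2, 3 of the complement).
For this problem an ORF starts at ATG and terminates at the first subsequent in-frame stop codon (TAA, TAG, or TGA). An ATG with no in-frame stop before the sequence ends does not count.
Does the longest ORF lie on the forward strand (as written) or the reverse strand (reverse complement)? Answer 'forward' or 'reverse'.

reverse

Reverse complement (5'→3'): TCCGTTACATGCTAATTAAAAGCACTTCATAGGAGACTTCTTGTCTCA
Frame +1: TGA GAC AAG AAG TCT CCT ATG AAG TGC TTT TAA TTA GCA TGT AAC GGA — ATG at 19, stop TAA at 31 → 15 nt.
Frame +2: GAG ACA AGA AGT CTC CTA TGA AGT GCT TTT AAT TAG CAT GTA ACG — no ATG→stop ORF.
Frame +3: AGA CAA GAA GTC TCC TAT GAA GTG CTT TTA ATT AGC ATG TAA CGG — ATG at 39, stop TAA at 42 → 6 nt.
Frame -1: TCC GTT ACA TGC TAA TTA AAA GCA CTT CAT AGG AGA CTT CTT GTC TCA — no ATG→stop ORF.
Frame -2: CCG TTA CAT GCT AAT TAA AAG CAC TTC ATA GGA GAC TTC TTG TCT — no ATG→stop ORF.
Frame -3: CGT TAC ATG CTA ATT AAA AGC ACT TCA TAG GAG ACT TCT TGT CTC — ATG at 9, stop TAG at 30 → 24 nt.
Forward-strand max 15 nt; reverse-strand max 24 nt. The reverse strand has the longer ORF.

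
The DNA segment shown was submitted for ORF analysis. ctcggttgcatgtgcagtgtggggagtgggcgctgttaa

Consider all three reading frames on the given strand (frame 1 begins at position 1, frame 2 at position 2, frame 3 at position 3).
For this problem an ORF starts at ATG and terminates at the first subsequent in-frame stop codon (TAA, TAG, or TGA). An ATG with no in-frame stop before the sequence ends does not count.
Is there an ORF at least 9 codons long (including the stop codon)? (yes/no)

yes

Frame 1: CTC GGT TGC ATG TGC AGT GTG GGG AGT GGG CGC TGT TAA — ATG at 10, stop TAA at 37 → 30 nt.
Frame 2: TCG GTT GCA TGT GCA GTG TGG GGA GTG GGC GCT GTT — no ATG→stop ORF.
Frame 3: CGG TTG CAT GTG CAG TGT GGG GAG TGG GCG CTG TTA — no ATG→stop ORF.
Frame 1 has an ORF of 10 codons (positions 10–39) ≥ 9, so yes.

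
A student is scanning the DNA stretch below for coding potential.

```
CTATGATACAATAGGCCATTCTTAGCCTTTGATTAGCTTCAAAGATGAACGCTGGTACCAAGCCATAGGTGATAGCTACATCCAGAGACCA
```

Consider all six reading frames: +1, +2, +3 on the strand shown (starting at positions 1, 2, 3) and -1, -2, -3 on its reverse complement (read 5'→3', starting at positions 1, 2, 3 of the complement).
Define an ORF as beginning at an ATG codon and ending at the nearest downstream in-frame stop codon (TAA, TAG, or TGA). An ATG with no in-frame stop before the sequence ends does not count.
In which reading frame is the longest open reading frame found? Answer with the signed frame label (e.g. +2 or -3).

-2

Reverse complement (5'→3'): TGGTCTCTGGATGTAGCTATCACCTATGGCTTGGTACCAGCGTTCATCTTTGAAGCTAATCAAAGGCTAAGAATGGCCTATTGTATCATAG
Frame +1: CTA TGA TAC AAT AGG CCA TTC TTA GCC TTT GAT TAG CTT CAA AGA TGA ACG CTG GTA CCA AGC CAT AGG TGA TAG CTA CAT CCA GAG ACC — no ATG→stop ORF.
Frame +2: TAT GAT ACA ATA GGC CAT TCT TAG CCT TTG ATT AGC TTC AAA GAT GAA CGC TGG TAC CAA GCC ATA GGT GAT AGC TAC ATC CAG AGA CCA — no ATG→stop ORF.
Frame +3: ATG ATA CAA TAG GCC ATT CTT AGC CTT TGA TTA GCT TCA AAG ATG AAC GCT GGT ACC AAG CCA TAG GTG ATA GCT ACA TCC AGA GAC — ATG at 3, stop TAG at 12 → 12 nt; ATG at 45, stop TAG at 66 → 24 nt.
Frame -1: TGG TCT CTG GAT GTA GCT ATC ACC TAT GGC TTG GTA CCA GCG TTC ATC TTT GAA GCT AAT CAA AGG CTA AGA ATG GCC TAT TGT ATC ATA — no ATG→stop ORF.
Frame -2: GGT CTC TGG ATG TAG CTA TCA CCT ATG GCT TGG TAC CAG CGT TCA TCT TTG AAG CTA ATC AAA GGC TAA GAA TGG CCT ATT GTA TCA TAG — ATG at 11, stop TAG at 14 → 6 nt; ATG at 26, stop TAA at 68 → 45 nt.
Frame -3: GTC TCT GGA TGT AGC TAT CAC CTA TGG CTT GGT ACC AGC GTT CAT CTT TGA AGC TAA TCA AAG GCT AAG AAT GGC CTA TTG TAT CAT — no ATG→stop ORF.
Longest ORF is 45 nt in frame -2 (positions 26–70).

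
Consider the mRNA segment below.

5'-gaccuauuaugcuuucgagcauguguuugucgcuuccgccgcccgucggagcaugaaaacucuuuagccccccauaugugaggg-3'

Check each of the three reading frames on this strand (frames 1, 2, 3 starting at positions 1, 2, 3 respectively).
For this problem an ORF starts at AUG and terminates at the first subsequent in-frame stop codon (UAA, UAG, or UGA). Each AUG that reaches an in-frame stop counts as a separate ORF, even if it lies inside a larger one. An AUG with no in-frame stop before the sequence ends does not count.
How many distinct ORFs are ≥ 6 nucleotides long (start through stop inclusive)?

Frame 1: GAC CUA UUA UGC UUU CGA GCA UGU GUU UGU CGC UUC CGC CGC CCG UCG GAG CAU GAA AAC UCU UUA GCC CCC CAU AUG UGA GGG — AUG at 76, stop UGA at 79 → 6 nt.
Frame 2: ACC UAU UAU GCU UUC GAG CAU GUG UUU GUC GCU UCC GCC GCC CGU CGG AGC AUG AAA ACU CUU UAG CCC CCC AUA UGU GAG — AUG at 53, stop UAG at 65 → 15 nt.
Frame 3: CCU AUU AUG CUU UCG AGC AUG UGU UUG UCG CUU CCG CCG CCC GUC GGA GCA UGA AAA CUC UUU AGC CCC CCA UAU GUG AGG — AUG at 9, stop UGA at 54 → 48 nt; AUG at 21, stop UGA at 54 → 36 nt.
ORFs ≥ 6 nucleotides: frame 1 76–81 (6 nucleotides), frame 2 53–67 (15 nucleotides), frame 3 9–56 (48 nucleotides), frame 3 21–56 (36 nucleotides). Count = 4.

4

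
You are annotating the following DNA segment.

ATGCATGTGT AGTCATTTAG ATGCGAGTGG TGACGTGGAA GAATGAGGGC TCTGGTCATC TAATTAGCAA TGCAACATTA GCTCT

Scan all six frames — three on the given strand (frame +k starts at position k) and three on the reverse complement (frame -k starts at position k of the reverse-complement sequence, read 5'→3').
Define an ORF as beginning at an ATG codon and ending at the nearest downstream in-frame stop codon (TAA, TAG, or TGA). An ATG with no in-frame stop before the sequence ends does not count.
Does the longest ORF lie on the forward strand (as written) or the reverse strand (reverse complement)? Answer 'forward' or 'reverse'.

Reverse complement (5'→3'): AGAGCTAATGTTGCATTGCTAATTAGATGACCAGAGCCCTCATTCTTCCACGTCACCACTCGCATCTAAATGACTACACATGCAT
Frame +1: ATG CAT GTG TAG TCA TTT AGA TGC GAG TGG TGA CGT GGA AGA ATG AGG GCT CTG GTC ATC TAA TTA GCA ATG CAA CAT TAG CTC — ATG at 1, stop TAG at 10 → 12 nt; ATG at 43, stop TAA at 61 → 21 nt; ATG at 70, stop TAG at 79 → 12 nt.
Frame +2: TGC ATG TGT AGT CAT TTA GAT GCG AGT GGT GAC GTG GAA GAA TGA GGG CTC TGG TCA TCT AAT TAG CAA TGC AAC ATT AGC TCT — ATG at 5, stop TGA at 44 → 42 nt.
Frame +3: GCA TGT GTA GTC ATT TAG ATG CGA GTG GTG ACG TGG AAG AAT GAG GGC TCT GGT CAT CTA ATT AGC AAT GCA ACA TTA GCT — no ATG→stop ORF.
Frame -1: AGA GCT AAT GTT GCA TTG CTA ATT AGA TGA CCA GAG CCC TCA TTC TTC CAC GTC ACC ACT CGC ATC TAA ATG ACT ACA CAT GCA — no ATG→stop ORF.
Frame -2: GAG CTA ATG TTG CAT TGC TAA TTA GAT GAC CAG AGC CCT CAT TCT TCC ACG TCA CCA CTC GCA TCT AAA TGA CTA CAC ATG CAT — ATG at 8, stop TAA at 20 → 15 nt.
Frame -3: AGC TAA TGT TGC ATT GCT AAT TAG ATG ACC AGA GCC CTC ATT CTT CCA CGT CAC CAC TCG CAT CTA AAT GAC TAC ACA TGC — no ATG→stop ORF.
Forward-strand max 42 nt; reverse-strand max 15 nt. The forward strand has the longer ORF.

forward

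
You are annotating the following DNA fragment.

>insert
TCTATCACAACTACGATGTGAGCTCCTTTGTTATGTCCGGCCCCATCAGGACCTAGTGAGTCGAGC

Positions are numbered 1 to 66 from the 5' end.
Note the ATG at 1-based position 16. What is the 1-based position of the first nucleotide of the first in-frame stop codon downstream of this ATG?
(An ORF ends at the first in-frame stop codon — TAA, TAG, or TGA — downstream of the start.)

19

Codons from position 16: ATG (16–18), TGA (19–21).
TGA is a stop codon; it begins at position 19.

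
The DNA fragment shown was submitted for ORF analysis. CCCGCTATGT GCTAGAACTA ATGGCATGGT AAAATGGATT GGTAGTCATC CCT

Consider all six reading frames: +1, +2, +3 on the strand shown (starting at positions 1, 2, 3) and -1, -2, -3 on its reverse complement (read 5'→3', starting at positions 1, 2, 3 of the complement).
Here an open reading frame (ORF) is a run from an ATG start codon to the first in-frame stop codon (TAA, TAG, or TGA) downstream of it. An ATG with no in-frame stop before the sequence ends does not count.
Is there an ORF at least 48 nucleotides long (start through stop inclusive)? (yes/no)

no

Reverse complement (5'→3'): AGGGATGACTACCAATCCATTTTACCATGCCATTAGTTCTAGCACATAGCGGG
Frame +1: CCC GCT ATG TGC TAG AAC TAA TGG CAT GGT AAA ATG GAT TGG TAG TCA TCC — ATG at 7, stop TAG at 13 → 9 nt; ATG at 34, stop TAG at 43 → 12 nt.
Frame +2: CCG CTA TGT GCT AGA ACT AAT GGC ATG GTA AAA TGG ATT GGT AGT CAT CCC — no ATG→stop ORF.
Frame +3: CGC TAT GTG CTA GAA CTA ATG GCA TGG TAA AAT GGA TTG GTA GTC ATC CCT — ATG at 21, stop TAA at 30 → 12 nt.
Frame -1: AGG GAT GAC TAC CAA TCC ATT TTA CCA TGC CAT TAG TTC TAG CAC ATA GCG — no ATG→stop ORF.
Frame -2: GGG ATG ACT ACC AAT CCA TTT TAC CAT GCC ATT AGT TCT AGC ACA TAG CGG — ATG at 5, stop TAG at 47 → 45 nt.
Frame -3: GGA TGA CTA CCA ATC CAT TTT ACC ATG CCA TTA GTT CTA GCA CAT AGC GGG — no ATG→stop ORF.
Largest ORF found is 45 nucleotides < 48, so no.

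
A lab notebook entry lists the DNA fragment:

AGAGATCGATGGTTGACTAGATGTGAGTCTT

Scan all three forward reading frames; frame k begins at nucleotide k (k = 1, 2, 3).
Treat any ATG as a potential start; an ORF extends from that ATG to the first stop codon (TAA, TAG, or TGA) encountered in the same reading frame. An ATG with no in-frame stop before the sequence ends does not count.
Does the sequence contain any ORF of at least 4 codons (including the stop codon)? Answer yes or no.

yes

Frame 1: AGA GAT CGA TGG TTG ACT AGA TGT GAG TCT — no ATG→stop ORF.
Frame 2: GAG ATC GAT GGT TGA CTA GAT GTG AGT CTT — no ATG→stop ORF.
Frame 3: AGA TCG ATG GTT GAC TAG ATG TGA GTC — ATG at 9, stop TAG at 18 → 12 nt; ATG at 21, stop TGA at 24 → 6 nt.
Frame 3 has an ORF of 4 codons (positions 9–20) ≥ 4, so yes.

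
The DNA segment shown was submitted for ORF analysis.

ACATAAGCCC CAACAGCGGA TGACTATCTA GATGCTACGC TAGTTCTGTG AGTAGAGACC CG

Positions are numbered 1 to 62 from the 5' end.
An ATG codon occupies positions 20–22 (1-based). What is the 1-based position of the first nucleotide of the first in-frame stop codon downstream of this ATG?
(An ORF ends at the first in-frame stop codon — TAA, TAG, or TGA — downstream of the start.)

Codons from position 20: ATG (20–22), ACT (23–25), ATC (26–28), TAG (29–31).
TAG is a stop codon; it begins at position 29.

29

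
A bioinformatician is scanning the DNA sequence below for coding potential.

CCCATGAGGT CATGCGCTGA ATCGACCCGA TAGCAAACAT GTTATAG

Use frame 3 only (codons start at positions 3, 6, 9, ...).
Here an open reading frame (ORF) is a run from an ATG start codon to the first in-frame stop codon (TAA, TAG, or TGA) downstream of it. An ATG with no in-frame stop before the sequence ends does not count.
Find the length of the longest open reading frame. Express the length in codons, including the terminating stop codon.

Frame 3: CAT GAG GTC ATG CGC TGA ATC GAC CCG ATA GCA AAC ATG TTA TAG — ATG at 12, stop TGA at 18 → 9 nt; ATG at 39, stop TAG at 45 → 9 nt.
Longest: frame 3, positions 12–20, 9 nt = 3 codons = 2 aa. → 3 codons.

3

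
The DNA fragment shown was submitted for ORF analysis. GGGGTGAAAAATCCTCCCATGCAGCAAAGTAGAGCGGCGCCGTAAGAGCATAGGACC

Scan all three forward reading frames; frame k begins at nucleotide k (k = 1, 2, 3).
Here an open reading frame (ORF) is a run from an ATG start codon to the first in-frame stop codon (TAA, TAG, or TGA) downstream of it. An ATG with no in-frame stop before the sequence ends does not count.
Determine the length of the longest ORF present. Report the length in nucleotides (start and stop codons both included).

Frame 1: GGG GTG AAA AAT CCT CCC ATG CAG CAA AGT AGA GCG GCG CCG TAA GAG CAT AGG ACC — ATG at 19, stop TAA at 43 → 27 nt.
Frame 2: GGG TGA AAA ATC CTC CCA TGC AGC AAA GTA GAG CGG CGC CGT AAG AGC ATA GGA — no ATG→stop ORF.
Frame 3: GGT GAA AAA TCC TCC CAT GCA GCA AAG TAG AGC GGC GCC GTA AGA GCA TAG GAC — no ATG→stop ORF.
Longest: frame 1, positions 19–45, 27 nt = 9 codons = 8 aa. → 27 nucleotides.

27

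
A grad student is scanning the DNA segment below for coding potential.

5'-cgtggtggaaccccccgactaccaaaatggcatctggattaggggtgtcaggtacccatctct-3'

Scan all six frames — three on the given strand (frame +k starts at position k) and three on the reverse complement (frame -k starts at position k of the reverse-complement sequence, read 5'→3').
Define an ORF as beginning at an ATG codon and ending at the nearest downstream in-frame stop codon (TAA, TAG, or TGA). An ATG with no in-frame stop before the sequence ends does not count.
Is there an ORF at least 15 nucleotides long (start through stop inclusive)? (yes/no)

Reverse complement (5'→3'): AGAGATGGGTACCTGACACCCCTAATCCAGATGCCATTTTGGTAGTCGGGGGGTTCCACCACG
Frame +1: CGT GGT GGA ACC CCC CGA CTA CCA AAA TGG CAT CTG GAT TAG GGG TGT CAG GTA CCC ATC TCT — no ATG→stop ORF.
Frame +2: GTG GTG GAA CCC CCC GAC TAC CAA AAT GGC ATC TGG ATT AGG GGT GTC AGG TAC CCA TCT — no ATG→stop ORF.
Frame +3: TGG TGG AAC CCC CCG ACT ACC AAA ATG GCA TCT GGA TTA GGG GTG TCA GGT ACC CAT CTC — no ATG→stop ORF.
Frame -1: AGA GAT GGG TAC CTG ACA CCC CTA ATC CAG ATG CCA TTT TGG TAG TCG GGG GGT TCC ACC ACG — ATG at 31, stop TAG at 43 → 15 nt.
Frame -2: GAG ATG GGT ACC TGA CAC CCC TAA TCC AGA TGC CAT TTT GGT AGT CGG GGG GTT CCA CCA — ATG at 5, stop TGA at 14 → 12 nt.
Frame -3: AGA TGG GTA CCT GAC ACC CCT AAT CCA GAT GCC ATT TTG GTA GTC GGG GGG TTC CAC CAC — no ATG→stop ORF.
Frame -1 has an ORF of 15 nucleotides (positions 31–45) ≥ 15, so yes.

yes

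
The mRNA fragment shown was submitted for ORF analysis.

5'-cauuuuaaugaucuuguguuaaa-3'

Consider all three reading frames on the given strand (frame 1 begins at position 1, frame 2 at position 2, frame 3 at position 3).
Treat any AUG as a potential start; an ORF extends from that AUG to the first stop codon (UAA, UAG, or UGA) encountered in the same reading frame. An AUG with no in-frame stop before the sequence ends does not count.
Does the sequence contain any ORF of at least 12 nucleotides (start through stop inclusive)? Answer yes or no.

yes

Frame 1: CAU UUU AAU GAU CUU GUG UUA — no AUG→stop ORF.
Frame 2: AUU UUA AUG AUC UUG UGU UAA — AUG at 8, stop UAA at 20 → 15 nt.
Frame 3: UUU UAA UGA UCU UGU GUU AAA — no AUG→stop ORF.
Frame 2 has an ORF of 15 nucleotides (positions 8–22) ≥ 12, so yes.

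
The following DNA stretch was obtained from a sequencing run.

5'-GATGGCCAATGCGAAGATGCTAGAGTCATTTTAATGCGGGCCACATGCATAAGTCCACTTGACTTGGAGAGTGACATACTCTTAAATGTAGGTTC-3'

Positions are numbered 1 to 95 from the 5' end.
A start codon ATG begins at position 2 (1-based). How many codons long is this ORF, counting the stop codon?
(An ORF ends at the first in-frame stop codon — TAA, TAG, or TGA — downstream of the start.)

Codons from position 2: ATG (2–4), GCC (5–7), AAT (8–10), GCG (11–13), AAG (14–16), ATG (17–19), CTA (20–22), GAG (23–25), TCA (26–28), TTT (29–31), TAA (32–34).
TAA is the first in-frame stop; that's 11 codons including the stop.

11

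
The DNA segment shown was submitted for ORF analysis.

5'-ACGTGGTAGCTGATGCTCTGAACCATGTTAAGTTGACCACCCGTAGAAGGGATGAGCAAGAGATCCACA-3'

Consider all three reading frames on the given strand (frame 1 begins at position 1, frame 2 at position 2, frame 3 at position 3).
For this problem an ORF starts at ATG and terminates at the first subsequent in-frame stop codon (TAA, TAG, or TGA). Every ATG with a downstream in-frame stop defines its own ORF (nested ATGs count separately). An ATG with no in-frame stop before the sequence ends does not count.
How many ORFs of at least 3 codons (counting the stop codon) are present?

Frame 1: ACG TGG TAG CTG ATG CTC TGA ACC ATG TTA AGT TGA CCA CCC GTA GAA GGG ATG AGC AAG AGA TCC ACA — ATG at 13, stop TGA at 19 → 9 nt; ATG at 25, stop TGA at 34 → 12 nt.
Frame 2: CGT GGT AGC TGA TGC TCT GAA CCA TGT TAA GTT GAC CAC CCG TAG AAG GGA TGA GCA AGA GAT CCA — no ATG→stop ORF.
Frame 3: GTG GTA GCT GAT GCT CTG AAC CAT GTT AAG TTG ACC ACC CGT AGA AGG GAT GAG CAA GAG ATC CAC — no ATG→stop ORF.
ORFs ≥ 3 codons: frame 1 13–21 (3 codons), frame 1 25–36 (4 codons). Count = 2.

2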